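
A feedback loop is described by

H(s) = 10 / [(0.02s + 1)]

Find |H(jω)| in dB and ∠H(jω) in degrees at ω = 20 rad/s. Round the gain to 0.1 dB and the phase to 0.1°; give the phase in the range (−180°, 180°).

At ω = 20 rad/s:
pole (1 + j20·0.02) = 1 + j0.4 → |·| ≈ 1.077, ∠ ≈ 21.80°
|H| = 10 · 1 / (1.077) ≈ 9.2851
Gain = 20 log₁₀(9.2851) ≈ 19.36 dB
∠H = (0°) − (21.80°) = -21.80°

19.4 dB, -21.8°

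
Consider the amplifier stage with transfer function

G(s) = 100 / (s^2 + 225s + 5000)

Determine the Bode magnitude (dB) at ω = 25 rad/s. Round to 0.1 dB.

Substitute s = j25:
Numerator: 100 = 100 + j0
Denominator: (j25)^2 + 225(j25) + 5000 = 4375 + j5625
|N| = √(100² + 0²) ≈ 100, ∠N ≈ 0.00°
|D| = √(4375² + 5625²) ≈ 7126.1, ∠D ≈ 52.13°
|G| = 100 / 7126.1 ≈ 0.014033
Gain = 20 log₁₀(0.014033) ≈ -37.06 dB

-37.1 dB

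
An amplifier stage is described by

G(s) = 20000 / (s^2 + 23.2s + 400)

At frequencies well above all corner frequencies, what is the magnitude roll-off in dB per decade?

-40 dB/decade

Each pole contributes −20 dB/decade at high frequency; each zero contributes +20 dB/decade.
Net: 0 zero(s) − 2 pole(s) → -40 dB/decade.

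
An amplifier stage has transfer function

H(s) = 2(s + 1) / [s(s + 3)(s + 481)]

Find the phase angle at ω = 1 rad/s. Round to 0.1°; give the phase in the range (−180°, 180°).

-63.6°

At s = jω = j1:
zero (s+1): 1 + j1 → |·| = √(1²+1²) = √2 ≈ 1.4142, ∠ = arctan(1/1) ≈ 45.00°
pole (s+3): 3 + j1 → |·| = √(3²+1²) = √10 ≈ 3.1623, ∠ = arctan(1/3) ≈ 18.43°
pole (s+481): 481 + j1 → |·| = √(481²+1²) = √231362 ≈ 481, ∠ = arctan(1/481) ≈ 0.12°
pole at origin: |s| = 1, ∠ = 90.00° (in denominator)
∠H = 45.00° − 108.55° = -63.55°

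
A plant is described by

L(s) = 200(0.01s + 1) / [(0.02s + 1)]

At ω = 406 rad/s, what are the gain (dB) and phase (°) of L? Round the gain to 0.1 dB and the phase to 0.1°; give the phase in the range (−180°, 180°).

40.2 dB, -6.8°

At ω = 406 rad/s:
zero (1 + j406·0.01) = 1 + j4.06 → |·| ≈ 4.1813, ∠ ≈ 76.16°
pole (1 + j406·0.02) = 1 + j8.12 → |·| ≈ 8.1813, ∠ ≈ 82.98°
|L| = 200 · 4.1813 / (8.1813) ≈ 102.22
Gain = 20 log₁₀(102.22) ≈ 40.19 dB
∠L = (76.16°) − (82.98°) = -6.82°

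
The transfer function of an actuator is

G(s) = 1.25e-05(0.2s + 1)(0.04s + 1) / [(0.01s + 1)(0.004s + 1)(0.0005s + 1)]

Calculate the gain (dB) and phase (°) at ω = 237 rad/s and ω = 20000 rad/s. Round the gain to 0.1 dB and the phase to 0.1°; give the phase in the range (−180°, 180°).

ω = 237: -56.0 dB, 55.4°; ω = 20000: -72.1 dB, -83.4°

At ω = 237 rad/s:
zero (1 + j237·0.2) = 1 + j47.4 → |·| ≈ 47.411, ∠ ≈ 88.79°
zero (1 + j237·0.04) = 1 + j9.48 → |·| ≈ 9.5326, ∠ ≈ 83.98°
pole (1 + j237·0.01) = 1 + j2.37 → |·| ≈ 2.5723, ∠ ≈ 67.12°
pole (1 + j237·0.004) = 1 + j0.948 → |·| ≈ 1.3779, ∠ ≈ 43.47°
pole (1 + j237·0.0005) = 1 + j0.1185 → |·| ≈ 1.007, ∠ ≈ 6.76°
|G| = 1.25e-05 · 47.411 · 9.5326 / (2.5723 · 1.3779 · 1.007) ≈ 0.0015828
Gain = 20 log₁₀(0.0015828) ≈ -56.01 dB
∠G = (88.79° + 83.98°) − (67.12° + 43.47° + 6.76°) = 55.42°

At ω = 20000 rad/s:
zero (1 + j20000·0.2) = 1 + j4000 → |·| ≈ 4000, ∠ ≈ 89.99°
zero (1 + j20000·0.04) = 1 + j800 → |·| ≈ 800, ∠ ≈ 89.93°
pole (1 + j20000·0.01) = 1 + j200 → |·| ≈ 200, ∠ ≈ 89.71°
pole (1 + j20000·0.004) = 1 + j80 → |·| ≈ 80.006, ∠ ≈ 89.28°
pole (1 + j20000·0.0005) = 1 + j10 → |·| ≈ 10.05, ∠ ≈ 84.29°
|G| = 1.25e-05 · 4000 · 800 / (200 · 80.006 · 10.05) ≈ 0.00024874
Gain = 20 log₁₀(0.00024874) ≈ -72.09 dB
∠G = (89.99° + 89.93°) − (89.71° + 89.28° + 84.29°) = -83.36°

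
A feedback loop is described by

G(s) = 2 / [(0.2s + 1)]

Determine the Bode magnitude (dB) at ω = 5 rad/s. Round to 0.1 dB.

3.0 dB

At ω = 5 rad/s:
pole (1 + j5·0.2) = 1 + j1 → |·| ≈ 1.4142, ∠ ≈ 45.00°
|G| = 2 · 1 / (1.4142) ≈ 1.4142
Gain = 20 log₁₀(1.4142) ≈ 3.01 dB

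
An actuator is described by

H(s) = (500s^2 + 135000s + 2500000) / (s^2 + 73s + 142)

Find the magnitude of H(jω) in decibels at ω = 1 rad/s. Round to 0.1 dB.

84.0 dB

Substitute s = j1:
Numerator: 500(j1)^2 + 135000(j1) + 2500000 = 2499500 + j135000
Denominator: (j1)^2 + 73(j1) + 142 = 141 + j73
|N| = √(2499500² + 135000²) ≈ 2.5031e+06, ∠N ≈ 3.09°
|D| = √(141² + 73²) ≈ 158.78, ∠D ≈ 27.37°
|H| = 2.5031e+06 / 158.78 ≈ 15765
Gain = 20 log₁₀(15765) ≈ 83.95 dB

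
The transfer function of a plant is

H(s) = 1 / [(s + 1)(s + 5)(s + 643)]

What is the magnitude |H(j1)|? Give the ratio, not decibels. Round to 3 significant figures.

0.000216

At s = jω = j1:
pole (s+1): 1 + j1 → |·| = √(1²+1²) = √2 ≈ 1.4142, ∠ = arctan(1/1) ≈ 45.00°
pole (s+5): 5 + j1 → |·| = √(5²+1²) = √26 ≈ 5.099, ∠ = arctan(1/5) ≈ 11.31°
pole (s+643): 643 + j1 → |·| = √(643²+1²) = √413450 ≈ 643, ∠ = arctan(1/643) ≈ 0.09°
|H| = 1 / 4636.7 ≈ 0.00021567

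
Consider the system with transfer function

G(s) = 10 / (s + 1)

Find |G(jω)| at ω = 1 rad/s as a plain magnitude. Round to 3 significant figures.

Substitute s = j1:
Numerator: 10 = 10 + j0
Denominator: (j1) + 1 = 1 + j1
|N| = √(10² + 0²) ≈ 10, ∠N ≈ 0.00°
|D| = √(1² + 1²) ≈ 1.4142, ∠D ≈ 45.00°
|G| = 10 / 1.4142 ≈ 7.0711

7.07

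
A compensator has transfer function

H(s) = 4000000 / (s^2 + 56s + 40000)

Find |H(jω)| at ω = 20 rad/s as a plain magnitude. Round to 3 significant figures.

At s = jω = j20:
quadratic: (j20)² + 56·j20 + 40000 = 39600 + j1120 → |·| ≈ 39616, ∠ ≈ 1.62°
|H| = 4000000 / 39616 ≈ 100.97

101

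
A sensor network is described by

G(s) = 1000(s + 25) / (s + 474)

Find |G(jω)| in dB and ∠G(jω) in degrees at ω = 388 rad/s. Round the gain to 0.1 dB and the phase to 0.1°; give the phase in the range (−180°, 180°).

56.1 dB, 47.0°

At s = jω = j388:
zero (s+25): 25 + j388 → |·| = √(25²+388²) = √151169 ≈ 388.8, ∠ = arctan(388/25) ≈ 86.31°
pole (s+474): 474 + j388 → |·| = √(474²+388²) = √375220 ≈ 612.55, ∠ = arctan(388/474) ≈ 39.30°
|G| = 1000 · 388.8 / 612.55 ≈ 634.72
Gain = 20 log₁₀(634.72) ≈ 56.05 dB
∠G = 86.31° − 39.30° = 47.01°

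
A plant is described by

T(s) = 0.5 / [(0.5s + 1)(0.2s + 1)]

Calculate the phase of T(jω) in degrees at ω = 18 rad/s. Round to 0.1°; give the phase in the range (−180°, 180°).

-158.1°

At ω = 18 rad/s:
pole (1 + j18·0.5) = 1 + j9 → |·| ≈ 9.0554, ∠ ≈ 83.66°
pole (1 + j18·0.2) = 1 + j3.6 → |·| ≈ 3.7363, ∠ ≈ 74.48°
∠T = (0°) − (83.66° + 74.48°) = -158.14°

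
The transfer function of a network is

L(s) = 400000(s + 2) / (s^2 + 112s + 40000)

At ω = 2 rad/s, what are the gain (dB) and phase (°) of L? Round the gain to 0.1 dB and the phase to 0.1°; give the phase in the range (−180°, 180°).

At s = jω = j2:
zero (s+2): 2 + j2 → |·| = √(2²+2²) = √8 ≈ 2.8284, ∠ = arctan(2/2) ≈ 45.00°
quadratic: (j2)² + 112·j2 + 40000 = 39996 + j224 → |·| ≈ 39997, ∠ ≈ 0.32°
|L| = 400000 · 2.8284 / 39997 ≈ 28.286
Gain = 20 log₁₀(28.286) ≈ 29.03 dB
∠L = 45.00° − 0.32° = 44.68°

29.0 dB, 44.7°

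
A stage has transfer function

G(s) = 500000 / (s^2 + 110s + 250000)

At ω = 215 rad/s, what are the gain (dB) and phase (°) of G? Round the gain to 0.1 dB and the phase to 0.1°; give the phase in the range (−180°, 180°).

At s = jω = j215:
quadratic: (j215)² + 110·j215 + 250000 = 203775 + j23650 → |·| ≈ 2.0514e+05, ∠ ≈ 6.62°
|G| = 500000 / 2.0514e+05 ≈ 2.4374
Gain = 20 log₁₀(2.4374) ≈ 7.74 dB
∠G = 0.00° − 6.62° = -6.62°

7.7 dB, -6.6°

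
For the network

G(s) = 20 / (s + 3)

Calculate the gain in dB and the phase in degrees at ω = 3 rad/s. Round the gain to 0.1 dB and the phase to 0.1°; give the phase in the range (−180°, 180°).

At s = jω = j3:
pole (s+3): 3 + j3 → |·| = √(3²+3²) = √18 ≈ 4.2426, ∠ = arctan(3/3) ≈ 45.00°
|G| = 20 / 4.2426 ≈ 4.7141
Gain = 20 log₁₀(4.7141) ≈ 13.47 dB
∠G = 0.00° − 45.00° = -45.00°

13.5 dB, -45.0°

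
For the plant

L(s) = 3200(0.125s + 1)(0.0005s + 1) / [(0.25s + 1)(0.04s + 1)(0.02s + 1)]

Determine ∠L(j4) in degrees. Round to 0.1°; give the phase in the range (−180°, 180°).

-32.0°

At ω = 4 rad/s:
zero (1 + j4·0.125) = 1 + j0.5 → |·| ≈ 1.118, ∠ ≈ 26.57°
zero (1 + j4·0.0005) = 1 + j0.002 → |·| ≈ 1, ∠ ≈ 0.11°
pole (1 + j4·0.25) = 1 + j1 → |·| ≈ 1.4142, ∠ ≈ 45.00°
pole (1 + j4·0.04) = 1 + j0.16 → |·| ≈ 1.0127, ∠ ≈ 9.09°
pole (1 + j4·0.02) = 1 + j0.08 → |·| ≈ 1.0032, ∠ ≈ 4.57°
∠L = (26.57° + 0.11°) − (45.00° + 9.09° + 4.57°) = -31.98°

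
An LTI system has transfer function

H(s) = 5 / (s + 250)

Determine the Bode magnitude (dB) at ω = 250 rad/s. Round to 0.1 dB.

-37.0 dB

At s = jω = j250:
pole (s+250): 250 + j250 → |·| = √(250²+250²) = √125000 ≈ 353.55, ∠ = arctan(250/250) ≈ 45.00°
|H| = 5 / 353.55 ≈ 0.014142
Gain = 20 log₁₀(0.014142) ≈ -36.99 dB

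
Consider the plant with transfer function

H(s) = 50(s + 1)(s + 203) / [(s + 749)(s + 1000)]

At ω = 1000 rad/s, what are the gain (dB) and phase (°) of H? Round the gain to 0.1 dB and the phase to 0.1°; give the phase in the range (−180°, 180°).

29.2 dB, 70.3°

At s = jω = j1000:
zero (s+1): 1 + j1000 → |·| = √(1²+1000²) = √1000001 ≈ 1000, ∠ = arctan(1000/1) ≈ 89.94°
zero (s+203): 203 + j1000 → |·| = √(203²+1000²) = √1041209 ≈ 1020.4, ∠ = arctan(1000/203) ≈ 78.52°
pole (s+749): 749 + j1000 → |·| = √(749²+1000²) = √1561001 ≈ 1249.4, ∠ = arctan(1000/749) ≈ 53.17°
pole (s+1000): 1000 + j1000 → |·| = √(1000²+1000²) = √2000000 ≈ 1414.2, ∠ = arctan(1000/1000) ≈ 45.00°
|H| = 50 · 1.0204e+06 / 1.7669e+06 ≈ 28.875
Gain = 20 log₁₀(28.875) ≈ 29.21 dB
∠H = 168.46° − 98.17° = 70.29°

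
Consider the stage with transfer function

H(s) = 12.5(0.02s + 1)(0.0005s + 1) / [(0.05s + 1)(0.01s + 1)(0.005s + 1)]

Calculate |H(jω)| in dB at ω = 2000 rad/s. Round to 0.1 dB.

At ω = 2000 rad/s:
zero (1 + j2000·0.02) = 1 + j40 → |·| ≈ 40.012, ∠ ≈ 88.57°
zero (1 + j2000·0.0005) = 1 + j1 → |·| ≈ 1.4142, ∠ ≈ 45.00°
pole (1 + j2000·0.05) = 1 + j100 → |·| ≈ 100, ∠ ≈ 89.43°
pole (1 + j2000·0.01) = 1 + j20 → |·| ≈ 20.025, ∠ ≈ 87.14°
pole (1 + j2000·0.005) = 1 + j10 → |·| ≈ 10.05, ∠ ≈ 84.29°
|H| = 12.5 · 40.012 · 1.4142 / (100 · 20.025 · 10.05) ≈ 0.035146
Gain = 20 log₁₀(0.035146) ≈ -29.08 dB

-29.1 dB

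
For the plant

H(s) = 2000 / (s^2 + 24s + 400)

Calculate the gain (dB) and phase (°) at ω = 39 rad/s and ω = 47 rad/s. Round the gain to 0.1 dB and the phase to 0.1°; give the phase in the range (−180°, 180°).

ω = 39: 2.7 dB, -140.1°; ω = 47: -0.6 dB, -148.1°

At s = jω = j39:
quadratic: (j39)² + 24·j39 + 400 = -1121 + j936 → |·| ≈ 1460.4, ∠ ≈ 140.14°
|H| = 2000 / 1460.4 ≈ 1.3695
Gain = 20 log₁₀(1.3695) ≈ 2.73 dB
∠H = 0.00° − 140.14° = -140.14°

At s = jω = j47:
quadratic: (j47)² + 24·j47 + 400 = -1809 + j1128 → |·| ≈ 2131.9, ∠ ≈ 148.05°
|H| = 2000 / 2131.9 ≈ 0.93813
Gain = 20 log₁₀(0.93813) ≈ -0.55 dB
∠H = 0.00° − 148.05° = -148.05°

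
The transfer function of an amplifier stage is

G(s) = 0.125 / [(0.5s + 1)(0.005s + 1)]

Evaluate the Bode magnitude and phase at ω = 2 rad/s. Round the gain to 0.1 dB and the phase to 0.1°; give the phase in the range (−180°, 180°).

-21.1 dB, -45.6°

At ω = 2 rad/s:
pole (1 + j2·0.5) = 1 + j1 → |·| ≈ 1.4142, ∠ ≈ 45.00°
pole (1 + j2·0.005) = 1 + j0.01 → |·| ≈ 1, ∠ ≈ 0.57°
|G| = 0.125 · 1 / (1.4142 · 1) ≈ 0.088389
Gain = 20 log₁₀(0.088389) ≈ -21.07 dB
∠G = (0°) − (45.00° + 0.57°) = -45.57°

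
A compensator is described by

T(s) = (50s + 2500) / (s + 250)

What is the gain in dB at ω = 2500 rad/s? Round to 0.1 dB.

33.9 dB

Substitute s = j2500:
Numerator: 50(j2500) + 2500 = 2500 + j125000
Denominator: (j2500) + 250 = 250 + j2500
|N| = √(2500² + 125000²) ≈ 1.2502e+05, ∠N ≈ 88.85°
|D| = √(250² + 2500²) ≈ 2512.5, ∠D ≈ 84.29°
|T| = 1.2502e+05 / 2512.5 ≈ 49.759
Gain = 20 log₁₀(49.759) ≈ 33.94 dB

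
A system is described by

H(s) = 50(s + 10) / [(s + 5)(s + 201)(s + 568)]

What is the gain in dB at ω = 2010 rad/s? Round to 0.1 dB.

At s = jω = j2010:
zero (s+10): 10 + j2010 → |·| = √(10²+2010²) = √4040200 ≈ 2010, ∠ = arctan(2010/10) ≈ 89.71°
pole (s+5): 5 + j2010 → |·| = √(5²+2010²) = √4040125 ≈ 2010, ∠ = arctan(2010/5) ≈ 89.86°
pole (s+201): 201 + j2010 → |·| = √(201²+2010²) = √4080501 ≈ 2020, ∠ = arctan(2010/201) ≈ 84.29°
pole (s+568): 568 + j2010 → |·| = √(568²+2010²) = √4362724 ≈ 2088.7, ∠ = arctan(2010/568) ≈ 74.22°
|H| = 50 · 2010 / 8.4805e+09 ≈ 1.1851e-05
Gain = 20 log₁₀(1.1851e-05) ≈ -98.52 dB

-98.5 dB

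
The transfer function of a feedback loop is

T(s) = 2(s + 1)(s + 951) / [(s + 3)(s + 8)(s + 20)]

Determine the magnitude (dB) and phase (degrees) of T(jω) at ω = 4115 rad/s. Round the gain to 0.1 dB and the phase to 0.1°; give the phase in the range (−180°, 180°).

At s = jω = j4115:
zero (s+1): 1 + j4115 → |·| = √(1²+4115²) = √16933226 ≈ 4115, ∠ = arctan(4115/1) ≈ 89.99°
zero (s+951): 951 + j4115 → |·| = √(951²+4115²) = √17837626 ≈ 4223.5, ∠ = arctan(4115/951) ≈ 76.99°
pole (s+3): 3 + j4115 → |·| = √(3²+4115²) = √16933234 ≈ 4115, ∠ = arctan(4115/3) ≈ 89.96°
pole (s+8): 8 + j4115 → |·| = √(8²+4115²) = √16933289 ≈ 4115, ∠ = arctan(4115/8) ≈ 89.89°
pole (s+20): 20 + j4115 → |·| = √(20²+4115²) = √16933625 ≈ 4115, ∠ = arctan(4115/20) ≈ 89.72°
|T| = 2 · 1.738e+07 / 6.968e+10 ≈ 0.00049885
Gain = 20 log₁₀(0.00049885) ≈ -66.04 dB
∠T = 166.98° − 269.57° = -102.59°

-66.0 dB, -102.6°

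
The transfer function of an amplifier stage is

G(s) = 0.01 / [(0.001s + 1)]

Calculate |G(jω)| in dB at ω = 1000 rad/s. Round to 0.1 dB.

At ω = 1000 rad/s:
pole (1 + j1000·0.001) = 1 + j1 → |·| ≈ 1.4142, ∠ ≈ 45.00°
|G| = 0.01 · 1 / (1.4142) ≈ 0.0070711
Gain = 20 log₁₀(0.0070711) ≈ -43.01 dB

-43.0 dB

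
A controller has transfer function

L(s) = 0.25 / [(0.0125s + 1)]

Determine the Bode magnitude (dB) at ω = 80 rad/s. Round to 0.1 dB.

At ω = 80 rad/s:
pole (1 + j80·0.0125) = 1 + j1 → |·| ≈ 1.4142, ∠ ≈ 45.00°
|L| = 0.25 · 1 / (1.4142) ≈ 0.17678
Gain = 20 log₁₀(0.17678) ≈ -15.05 dB

-15.1 dB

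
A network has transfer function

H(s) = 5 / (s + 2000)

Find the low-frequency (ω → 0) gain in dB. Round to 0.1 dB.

H(0) = 5 / (2000) = 0.0025
20 log₁₀(0.0025) ≈ -52.04 dB

-52.0 dB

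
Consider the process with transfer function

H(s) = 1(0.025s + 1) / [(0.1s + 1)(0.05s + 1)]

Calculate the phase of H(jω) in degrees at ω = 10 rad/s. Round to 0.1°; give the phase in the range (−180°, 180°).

-57.5°

At ω = 10 rad/s:
zero (1 + j10·0.025) = 1 + j0.25 → |·| ≈ 1.0308, ∠ ≈ 14.04°
pole (1 + j10·0.1) = 1 + j1 → |·| ≈ 1.4142, ∠ ≈ 45.00°
pole (1 + j10·0.05) = 1 + j0.5 → |·| ≈ 1.118, ∠ ≈ 26.57°
∠H = (14.04°) − (45.00° + 26.57°) = -57.53°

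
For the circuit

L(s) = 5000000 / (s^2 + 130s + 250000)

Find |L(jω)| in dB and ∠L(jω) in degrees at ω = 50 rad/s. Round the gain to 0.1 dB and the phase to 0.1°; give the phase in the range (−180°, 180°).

26.1 dB, -1.5°

At s = jω = j50:
quadratic: (j50)² + 130·j50 + 250000 = 247500 + j6500 → |·| ≈ 2.4759e+05, ∠ ≈ 1.50°
|L| = 5000000 / 2.4759e+05 ≈ 20.195
Gain = 20 log₁₀(20.195) ≈ 26.10 dB
∠L = 0.00° − 1.50° = -1.50°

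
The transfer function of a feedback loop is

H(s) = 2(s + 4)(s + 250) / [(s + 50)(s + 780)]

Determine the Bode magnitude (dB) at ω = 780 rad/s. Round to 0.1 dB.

At s = jω = j780:
zero (s+4): 4 + j780 → |·| = √(4²+780²) = √608416 ≈ 780.01, ∠ = arctan(780/4) ≈ 89.71°
zero (s+250): 250 + j780 → |·| = √(250²+780²) = √670900 ≈ 819.08, ∠ = arctan(780/250) ≈ 72.23°
pole (s+50): 50 + j780 → |·| = √(50²+780²) = √610900 ≈ 781.6, ∠ = arctan(780/50) ≈ 86.33°
pole (s+780): 780 + j780 → |·| = √(780²+780²) = √1216800 ≈ 1103.1, ∠ = arctan(780/780) ≈ 45.00°
|H| = 2 · 6.3889e+05 / 8.6218e+05 ≈ 1.482
Gain = 20 log₁₀(1.482) ≈ 3.42 dB

3.4 dB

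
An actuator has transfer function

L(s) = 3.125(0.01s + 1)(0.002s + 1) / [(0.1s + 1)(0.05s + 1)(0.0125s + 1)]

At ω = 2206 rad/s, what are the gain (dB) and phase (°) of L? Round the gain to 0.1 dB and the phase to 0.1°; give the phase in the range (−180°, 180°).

At ω = 2206 rad/s:
zero (1 + j2206·0.01) = 1 + j22.06 → |·| ≈ 22.083, ∠ ≈ 87.40°
zero (1 + j2206·0.002) = 1 + j4.412 → |·| ≈ 4.5239, ∠ ≈ 77.23°
pole (1 + j2206·0.1) = 1 + j220.6 → |·| ≈ 220.6, ∠ ≈ 89.74°
pole (1 + j2206·0.05) = 1 + j110.3 → |·| ≈ 110.3, ∠ ≈ 89.48°
pole (1 + j2206·0.0125) = 1 + j27.575 → |·| ≈ 27.593, ∠ ≈ 87.92°
|L| = 3.125 · 22.083 · 4.5239 / (220.6 · 110.3 · 27.593) ≈ 0.00046499
Gain = 20 log₁₀(0.00046499) ≈ -66.65 dB
∠L = (87.40° + 77.23°) − (89.74° + 89.48° + 87.92°) = -102.51°

-66.7 dB, -102.5°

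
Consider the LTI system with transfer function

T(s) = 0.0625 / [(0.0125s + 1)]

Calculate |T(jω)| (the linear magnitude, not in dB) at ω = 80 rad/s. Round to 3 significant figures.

At ω = 80 rad/s:
pole (1 + j80·0.0125) = 1 + j1 → |·| ≈ 1.4142, ∠ ≈ 45.00°
|T| = 0.0625 · 1 / (1.4142) ≈ 0.044195

0.0442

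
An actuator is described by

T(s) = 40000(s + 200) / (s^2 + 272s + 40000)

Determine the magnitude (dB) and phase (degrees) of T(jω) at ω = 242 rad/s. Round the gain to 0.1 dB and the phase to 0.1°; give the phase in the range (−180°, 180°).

At s = jω = j242:
zero (s+200): 200 + j242 → |·| = √(200²+242²) = √98564 ≈ 313.95, ∠ = arctan(242/200) ≈ 50.43°
quadratic: (j242)² + 272·j242 + 40000 = -18564 + j65824 → |·| ≈ 68392, ∠ ≈ 105.75°
|T| = 40000 · 313.95 / 68392 ≈ 183.62
Gain = 20 log₁₀(183.62) ≈ 45.28 dB
∠T = 50.43° − 105.75° = -55.32°

45.3 dB, -55.3°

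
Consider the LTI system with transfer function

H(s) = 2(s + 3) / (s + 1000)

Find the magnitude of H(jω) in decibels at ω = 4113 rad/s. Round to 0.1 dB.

At s = jω = j4113:
zero (s+3): 3 + j4113 → |·| = √(3²+4113²) = √16916778 ≈ 4113, ∠ = arctan(4113/3) ≈ 89.96°
pole (s+1000): 1000 + j4113 → |·| = √(1000²+4113²) = √17916769 ≈ 4232.8, ∠ = arctan(4113/1000) ≈ 76.33°
|H| = 2 · 4113 / 4232.8 ≈ 1.9434
Gain = 20 log₁₀(1.9434) ≈ 5.77 dB

5.8 dB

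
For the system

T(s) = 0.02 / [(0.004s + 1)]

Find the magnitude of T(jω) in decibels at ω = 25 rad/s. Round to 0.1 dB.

-34.0 dB

At ω = 25 rad/s:
pole (1 + j25·0.004) = 1 + j0.1 → |·| ≈ 1.005, ∠ ≈ 5.71°
|T| = 0.02 · 1 / (1.005) ≈ 0.0199
Gain = 20 log₁₀(0.0199) ≈ -34.02 dB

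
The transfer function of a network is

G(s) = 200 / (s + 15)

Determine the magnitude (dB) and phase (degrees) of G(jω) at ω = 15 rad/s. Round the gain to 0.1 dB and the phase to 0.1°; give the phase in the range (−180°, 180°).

19.5 dB, -45.0°

Substitute s = j15:
Numerator: 200 = 200 + j0
Denominator: (j15) + 15 = 15 + j15
|N| = √(200² + 0²) ≈ 200, ∠N ≈ 0.00°
|D| = √(15² + 15²) ≈ 21.213, ∠D ≈ 45.00°
|G| = 200 / 21.213 ≈ 9.4282
Gain = 20 log₁₀(9.4282) ≈ 19.49 dB
∠G = 0.00° − 45.00° = -45.00°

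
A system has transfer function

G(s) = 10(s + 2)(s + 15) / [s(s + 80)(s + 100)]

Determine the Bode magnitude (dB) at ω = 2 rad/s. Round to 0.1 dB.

At s = jω = j2:
zero (s+2): 2 + j2 → |·| = √(2²+2²) = √8 ≈ 2.8284, ∠ = arctan(2/2) ≈ 45.00°
zero (s+15): 15 + j2 → |·| = √(15²+2²) = √229 ≈ 15.133, ∠ = arctan(2/15) ≈ 7.59°
pole (s+80): 80 + j2 → |·| = √(80²+2²) = √6404 ≈ 80.025, ∠ = arctan(2/80) ≈ 1.43°
pole (s+100): 100 + j2 → |·| = √(100²+2²) = √10004 ≈ 100.02, ∠ = arctan(2/100) ≈ 1.15°
pole at origin: |s| = 2, ∠ = 90.00° (in denominator)
|G| = 10 · 42.802 / 16008 ≈ 0.026738
Gain = 20 log₁₀(0.026738) ≈ -31.46 dB

-31.5 dB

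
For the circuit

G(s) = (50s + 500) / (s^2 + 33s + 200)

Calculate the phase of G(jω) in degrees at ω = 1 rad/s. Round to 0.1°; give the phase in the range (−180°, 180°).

Substitute s = j1:
Numerator: 50(j1) + 500 = 500 + j50
Denominator: (j1)^2 + 33(j1) + 200 = 199 + j33
|N| = √(500² + 50²) ≈ 502.49, ∠N ≈ 5.71°
|D| = √(199² + 33²) ≈ 201.72, ∠D ≈ 9.42°
∠G = 5.71° − 9.42° = -3.71°

-3.7°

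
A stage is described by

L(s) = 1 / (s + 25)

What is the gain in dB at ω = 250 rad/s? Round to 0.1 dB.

-48.0 dB

Substitute s = j250:
Numerator: 1 = 1 + j0
Denominator: (j250) + 25 = 25 + j250
|N| = √(1² + 0²) ≈ 1, ∠N ≈ 0.00°
|D| = √(25² + 250²) ≈ 251.25, ∠D ≈ 84.29°
|L| = 1 / 251.25 ≈ 0.0039801
Gain = 20 log₁₀(0.0039801) ≈ -48.00 dB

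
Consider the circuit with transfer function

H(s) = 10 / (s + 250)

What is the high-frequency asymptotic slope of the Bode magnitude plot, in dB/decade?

Each pole contributes −20 dB/decade at high frequency; each zero contributes +20 dB/decade.
Net: 0 zero(s) − 1 pole(s) → -20 dB/decade.

-20 dB/decade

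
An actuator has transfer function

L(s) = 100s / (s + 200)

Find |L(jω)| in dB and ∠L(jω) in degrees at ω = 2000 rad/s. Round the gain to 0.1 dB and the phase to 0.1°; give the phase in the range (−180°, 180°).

40.0 dB, 5.7°

At s = jω = j2000:
zero at origin: s = j2000 → |·| = 2000, ∠ = 90.00°
pole (s+200): 200 + j2000 → |·| = √(200²+2000²) = √4040000 ≈ 2010, ∠ = arctan(2000/200) ≈ 84.29°
|L| = 100 · 2000 / 2010 ≈ 99.502
Gain = 20 log₁₀(99.502) ≈ 39.96 dB
∠L = 90.00° − 84.29° = 5.71°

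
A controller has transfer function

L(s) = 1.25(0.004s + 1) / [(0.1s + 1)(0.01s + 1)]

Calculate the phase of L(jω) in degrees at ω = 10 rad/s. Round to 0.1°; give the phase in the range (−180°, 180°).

-48.4°

At ω = 10 rad/s:
zero (1 + j10·0.004) = 1 + j0.04 → |·| ≈ 1.0008, ∠ ≈ 2.29°
pole (1 + j10·0.1) = 1 + j1 → |·| ≈ 1.4142, ∠ ≈ 45.00°
pole (1 + j10·0.01) = 1 + j0.1 → |·| ≈ 1.005, ∠ ≈ 5.71°
∠L = (2.29°) − (45.00° + 5.71°) = -48.42°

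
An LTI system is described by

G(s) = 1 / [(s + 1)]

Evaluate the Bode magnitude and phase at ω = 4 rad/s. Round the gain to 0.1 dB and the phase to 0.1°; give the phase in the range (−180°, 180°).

-12.3 dB, -76.0°

At ω = 4 rad/s:
pole (1 + j4·1) = 1 + j4 → |·| ≈ 4.1231, ∠ ≈ 75.96°
|G| = 1 · 1 / (4.1231) ≈ 0.24254
Gain = 20 log₁₀(0.24254) ≈ -12.30 dB
∠G = (0°) − (75.96°) = -75.96°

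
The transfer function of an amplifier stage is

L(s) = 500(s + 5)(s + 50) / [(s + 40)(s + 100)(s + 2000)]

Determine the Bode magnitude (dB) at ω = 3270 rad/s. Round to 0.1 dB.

-17.7 dB

At s = jω = j3270:
zero (s+5): 5 + j3270 → |·| = √(5²+3270²) = √10692925 ≈ 3270, ∠ = arctan(3270/5) ≈ 89.91°
zero (s+50): 50 + j3270 → |·| = √(50²+3270²) = √10695400 ≈ 3270.4, ∠ = arctan(3270/50) ≈ 89.12°
pole (s+40): 40 + j3270 → |·| = √(40²+3270²) = √10694500 ≈ 3270.2, ∠ = arctan(3270/40) ≈ 89.30°
pole (s+100): 100 + j3270 → |·| = √(100²+3270²) = √10702900 ≈ 3271.5, ∠ = arctan(3270/100) ≈ 88.25°
pole (s+2000): 2000 + j3270 → |·| = √(2000²+3270²) = √14692900 ≈ 3833.1, ∠ = arctan(3270/2000) ≈ 58.55°
|L| = 500 · 1.0694e+07 / 4.1008e+10 ≈ 0.13039
Gain = 20 log₁₀(0.13039) ≈ -17.70 dB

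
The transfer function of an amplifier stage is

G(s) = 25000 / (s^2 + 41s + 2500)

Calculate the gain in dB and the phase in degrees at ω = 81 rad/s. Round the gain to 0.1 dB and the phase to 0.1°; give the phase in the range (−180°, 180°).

13.6 dB, -140.7°

At s = jω = j81:
quadratic: (j81)² + 41·j81 + 2500 = -4061 + j3321 → |·| ≈ 5246, ∠ ≈ 140.72°
|G| = 25000 / 5246 ≈ 4.7655
Gain = 20 log₁₀(4.7655) ≈ 13.56 dB
∠G = 0.00° − 140.72° = -140.72°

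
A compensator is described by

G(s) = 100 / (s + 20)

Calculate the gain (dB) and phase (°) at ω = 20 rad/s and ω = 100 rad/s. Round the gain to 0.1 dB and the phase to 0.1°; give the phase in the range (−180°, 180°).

ω = 20: 11.0 dB, -45.0°; ω = 100: -0.2 dB, -78.7°

At s = jω = j20:
pole (s+20): 20 + j20 → |·| = √(20²+20²) = √800 ≈ 28.284, ∠ = arctan(20/20) ≈ 45.00°
|G| = 100 / 28.284 ≈ 3.5356
Gain = 20 log₁₀(3.5356) ≈ 10.97 dB
∠G = 0.00° − 45.00° = -45.00°

At s = jω = j100:
pole (s+20): 20 + j100 → |·| = √(20²+100²) = √10400 ≈ 101.98, ∠ = arctan(100/20) ≈ 78.69°
|G| = 100 / 101.98 ≈ 0.98058
Gain = 20 log₁₀(0.98058) ≈ -0.17 dB
∠G = 0.00° − 78.69° = -78.69°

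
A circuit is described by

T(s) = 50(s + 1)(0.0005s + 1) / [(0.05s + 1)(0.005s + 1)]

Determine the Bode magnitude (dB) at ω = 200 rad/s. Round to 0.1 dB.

57.0 dB

At ω = 200 rad/s:
zero (1 + j200·1) = 1 + j200 → |·| ≈ 200, ∠ ≈ 89.71°
zero (1 + j200·0.0005) = 1 + j0.1 → |·| ≈ 1.005, ∠ ≈ 5.71°
pole (1 + j200·0.05) = 1 + j10 → |·| ≈ 10.05, ∠ ≈ 84.29°
pole (1 + j200·0.005) = 1 + j1 → |·| ≈ 1.4142, ∠ ≈ 45.00°
|T| = 50 · 200 · 1.005 / (10.05 · 1.4142) ≈ 707.11
Gain = 20 log₁₀(707.11) ≈ 56.99 dB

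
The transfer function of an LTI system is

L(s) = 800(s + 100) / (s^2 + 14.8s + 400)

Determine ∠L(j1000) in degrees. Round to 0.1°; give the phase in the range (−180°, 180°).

At s = jω = j1000:
zero (s+100): 100 + j1000 → |·| = √(100²+1000²) = √1010000 ≈ 1005, ∠ = arctan(1000/100) ≈ 84.29°
quadratic: (j1000)² + 14.8·j1000 + 400 = -999600 + j14800 → |·| ≈ 9.9971e+05, ∠ ≈ 179.15°
∠L = 84.29° − 179.15° = -94.86°

-94.9°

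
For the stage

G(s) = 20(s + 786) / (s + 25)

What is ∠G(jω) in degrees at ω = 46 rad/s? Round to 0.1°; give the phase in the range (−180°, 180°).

At s = jω = j46:
zero (s+786): 786 + j46 → |·| = √(786²+46²) = √619912 ≈ 787.34, ∠ = arctan(46/786) ≈ 3.35°
pole (s+25): 25 + j46 → |·| = √(25²+46²) = √2741 ≈ 52.355, ∠ = arctan(46/25) ≈ 61.48°
∠G = 3.35° − 61.48° = -58.13°

-58.1°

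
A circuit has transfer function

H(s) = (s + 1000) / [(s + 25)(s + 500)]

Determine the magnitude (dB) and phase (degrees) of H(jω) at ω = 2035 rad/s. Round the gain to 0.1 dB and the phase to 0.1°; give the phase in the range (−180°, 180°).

-65.5 dB, -101.7°

At s = jω = j2035:
zero (s+1000): 1000 + j2035 → |·| = √(1000²+2035²) = √5141225 ≈ 2267.4, ∠ = arctan(2035/1000) ≈ 63.83°
pole (s+25): 25 + j2035 → |·| = √(25²+2035²) = √4141850 ≈ 2035.2, ∠ = arctan(2035/25) ≈ 89.30°
pole (s+500): 500 + j2035 → |·| = √(500²+2035²) = √4391225 ≈ 2095.5, ∠ = arctan(2035/500) ≈ 76.20°
|H| = 1 · 2267.4 / 4.2648e+06 ≈ 0.00053165
Gain = 20 log₁₀(0.00053165) ≈ -65.49 dB
∠H = 63.83° − 165.50° = -101.67°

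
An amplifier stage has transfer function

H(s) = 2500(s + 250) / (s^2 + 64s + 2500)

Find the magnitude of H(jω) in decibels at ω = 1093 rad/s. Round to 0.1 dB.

7.4 dB

At s = jω = j1093:
zero (s+250): 250 + j1093 → |·| = √(250²+1093²) = √1257149 ≈ 1121.2, ∠ = arctan(1093/250) ≈ 77.12°
quadratic: (j1093)² + 64·j1093 + 2500 = -1192149 + j69952 → |·| ≈ 1.1942e+06, ∠ ≈ 176.64°
|H| = 2500 · 1121.2 / 1.1942e+06 ≈ 2.3472
Gain = 20 log₁₀(2.3472) ≈ 7.41 dB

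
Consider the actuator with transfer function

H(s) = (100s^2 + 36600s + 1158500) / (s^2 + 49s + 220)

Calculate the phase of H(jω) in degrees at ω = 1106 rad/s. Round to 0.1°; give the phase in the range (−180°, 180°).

-15.9°

Substitute s = j1106:
Numerator: 100(j1106)^2 + 36600(j1106) + 1158500 = -121165100 + j40479600
Denominator: (j1106)^2 + 49(j1106) + 220 = -1223016 + j54194
|N| = √(121165100² + 40479600²) ≈ 1.2775e+08, ∠N ≈ 161.53°
|D| = √(1223016² + 54194²) ≈ 1.2242e+06, ∠D ≈ 177.46°
∠H = 161.53° − 177.46° = -15.93°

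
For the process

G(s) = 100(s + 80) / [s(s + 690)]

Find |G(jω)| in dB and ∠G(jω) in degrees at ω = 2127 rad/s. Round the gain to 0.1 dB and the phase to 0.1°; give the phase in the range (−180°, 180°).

At s = jω = j2127:
zero (s+80): 80 + j2127 → |·| = √(80²+2127²) = √4530529 ≈ 2128.5, ∠ = arctan(2127/80) ≈ 87.85°
pole (s+690): 690 + j2127 → |·| = √(690²+2127²) = √5000229 ≈ 2236.1, ∠ = arctan(2127/690) ≈ 72.03°
pole at origin: |s| = 2127, ∠ = 90.00° (in denominator)
|G| = 100 · 2128.5 / 4.7562e+06 ≈ 0.044752
Gain = 20 log₁₀(0.044752) ≈ -26.98 dB
∠G = 87.85° − 162.03° = -74.18°

-27.0 dB, -74.2°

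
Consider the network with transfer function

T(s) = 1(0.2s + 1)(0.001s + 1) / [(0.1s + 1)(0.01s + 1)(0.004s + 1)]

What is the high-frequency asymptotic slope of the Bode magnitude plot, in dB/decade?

-20 dB/decade

Each pole contributes −20 dB/decade at high frequency; each zero contributes +20 dB/decade.
Net: 2 zero(s) − 3 pole(s) → -20 dB/decade.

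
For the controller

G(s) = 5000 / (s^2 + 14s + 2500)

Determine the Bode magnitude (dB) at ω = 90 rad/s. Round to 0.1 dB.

-1.2 dB

At s = jω = j90:
quadratic: (j90)² + 14·j90 + 2500 = -5600 + j1260 → |·| ≈ 5740, ∠ ≈ 167.32°
|G| = 5000 / 5740 ≈ 0.87108
Gain = 20 log₁₀(0.87108) ≈ -1.20 dB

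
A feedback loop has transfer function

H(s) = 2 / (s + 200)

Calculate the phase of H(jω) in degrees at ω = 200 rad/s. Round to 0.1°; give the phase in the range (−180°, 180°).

Substitute s = j200:
Numerator: 2 = 2 + j0
Denominator: (j200) + 200 = 200 + j200
|N| = √(2² + 0²) ≈ 2, ∠N ≈ 0.00°
|D| = √(200² + 200²) ≈ 282.84, ∠D ≈ 45.00°
∠H = 0.00° − 45.00° = -45.00°

-45.0°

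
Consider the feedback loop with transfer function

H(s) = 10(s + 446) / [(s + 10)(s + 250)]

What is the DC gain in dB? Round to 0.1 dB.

H(0) = 10·446 / (10·250) = 1.784
20 log₁₀(1.784) ≈ 5.03 dB

5.0 dB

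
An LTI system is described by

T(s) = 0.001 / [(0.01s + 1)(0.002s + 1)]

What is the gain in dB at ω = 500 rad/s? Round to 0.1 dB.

At ω = 500 rad/s:
pole (1 + j500·0.01) = 1 + j5 → |·| ≈ 5.099, ∠ ≈ 78.69°
pole (1 + j500·0.002) = 1 + j1 → |·| ≈ 1.4142, ∠ ≈ 45.00°
|T| = 0.001 · 1 / (5.099 · 1.4142) ≈ 0.00013868
Gain = 20 log₁₀(0.00013868) ≈ -77.16 dB

-77.2 dB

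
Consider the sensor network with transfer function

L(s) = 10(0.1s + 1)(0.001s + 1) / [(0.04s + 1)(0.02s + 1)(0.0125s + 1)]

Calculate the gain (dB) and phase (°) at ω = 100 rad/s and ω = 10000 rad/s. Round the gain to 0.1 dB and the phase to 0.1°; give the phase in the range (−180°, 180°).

ω = 100: 16.7 dB, -100.7°; ω = 10000: -40.0 dB, -94.9°

At ω = 100 rad/s:
zero (1 + j100·0.1) = 1 + j10 → |·| ≈ 10.05, ∠ ≈ 84.29°
zero (1 + j100·0.001) = 1 + j0.1 → |·| ≈ 1.005, ∠ ≈ 5.71°
pole (1 + j100·0.04) = 1 + j4 → |·| ≈ 4.1231, ∠ ≈ 75.96°
pole (1 + j100·0.02) = 1 + j2 → |·| ≈ 2.2361, ∠ ≈ 63.43°
pole (1 + j100·0.0125) = 1 + j1.25 → |·| ≈ 1.6008, ∠ ≈ 51.34°
|L| = 10 · 10.05 · 1.005 / (4.1231 · 2.2361 · 1.6008) ≈ 6.8435
Gain = 20 log₁₀(6.8435) ≈ 16.71 dB
∠L = (84.29° + 5.71°) − (75.96° + 63.43° + 51.34°) = -100.73°

At ω = 10000 rad/s:
zero (1 + j10000·0.1) = 1 + j1000 → |·| ≈ 1000, ∠ ≈ 89.94°
zero (1 + j10000·0.001) = 1 + j10 → |·| ≈ 10.05, ∠ ≈ 84.29°
pole (1 + j10000·0.04) = 1 + j400 → |·| ≈ 400, ∠ ≈ 89.86°
pole (1 + j10000·0.02) = 1 + j200 → |·| ≈ 200, ∠ ≈ 89.71°
pole (1 + j10000·0.0125) = 1 + j125 → |·| ≈ 125, ∠ ≈ 89.54°
|L| = 10 · 1000 · 10.05 / (400 · 200 · 125) ≈ 0.01005
Gain = 20 log₁₀(0.01005) ≈ -39.96 dB
∠L = (89.94° + 84.29°) − (89.86° + 89.71° + 89.54°) = -94.88°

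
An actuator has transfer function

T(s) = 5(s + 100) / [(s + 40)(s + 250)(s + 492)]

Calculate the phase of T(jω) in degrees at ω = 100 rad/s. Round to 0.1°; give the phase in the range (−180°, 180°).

-56.5°

At s = jω = j100:
zero (s+100): 100 + j100 → |·| = √(100²+100²) = √20000 ≈ 141.42, ∠ = arctan(100/100) ≈ 45.00°
pole (s+40): 40 + j100 → |·| = √(40²+100²) = √11600 ≈ 107.7, ∠ = arctan(100/40) ≈ 68.20°
pole (s+250): 250 + j100 → |·| = √(250²+100²) = √72500 ≈ 269.26, ∠ = arctan(100/250) ≈ 21.80°
pole (s+492): 492 + j100 → |·| = √(492²+100²) = √252064 ≈ 502.06, ∠ = arctan(100/492) ≈ 11.49°
∠T = 45.00° − 101.49° = -56.49°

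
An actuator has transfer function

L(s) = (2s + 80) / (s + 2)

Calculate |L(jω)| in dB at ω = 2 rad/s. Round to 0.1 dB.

29.0 dB

Substitute s = j2:
Numerator: 2(j2) + 80 = 80 + j4
Denominator: (j2) + 2 = 2 + j2
|N| = √(80² + 4²) ≈ 80.1, ∠N ≈ 2.86°
|D| = √(2² + 2²) ≈ 2.8284, ∠D ≈ 45.00°
|L| = 80.1 / 2.8284 ≈ 28.32
Gain = 20 log₁₀(28.32) ≈ 29.04 dB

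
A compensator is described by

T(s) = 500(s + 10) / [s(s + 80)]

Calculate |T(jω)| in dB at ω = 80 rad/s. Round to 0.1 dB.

At s = jω = j80:
zero (s+10): 10 + j80 → |·| = √(10²+80²) = √6500 ≈ 80.623, ∠ = arctan(80/10) ≈ 82.87°
pole (s+80): 80 + j80 → |·| = √(80²+80²) = √12800 ≈ 113.14, ∠ = arctan(80/80) ≈ 45.00°
pole at origin: |s| = 80, ∠ = 90.00° (in denominator)
|T| = 500 · 80.623 / 9051.2 ≈ 4.4537
Gain = 20 log₁₀(4.4537) ≈ 12.97 dB

13.0 dB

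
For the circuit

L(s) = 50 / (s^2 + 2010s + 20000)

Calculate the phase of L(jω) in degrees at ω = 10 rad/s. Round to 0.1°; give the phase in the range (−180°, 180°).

-45.3°

Substitute s = j10:
Numerator: 50 = 50 + j0
Denominator: (j10)^2 + 2010(j10) + 20000 = 19900 + j20100
|N| = √(50² + 0²) ≈ 50, ∠N ≈ 0.00°
|D| = √(19900² + 20100²) ≈ 28285, ∠D ≈ 45.29°
∠L = 0.00° − 45.29° = -45.29°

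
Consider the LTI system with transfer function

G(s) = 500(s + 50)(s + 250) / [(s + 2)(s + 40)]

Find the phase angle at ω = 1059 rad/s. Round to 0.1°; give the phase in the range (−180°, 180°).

-13.7°

At s = jω = j1059:
zero (s+50): 50 + j1059 → |·| = √(50²+1059²) = √1123981 ≈ 1060.2, ∠ = arctan(1059/50) ≈ 87.30°
zero (s+250): 250 + j1059 → |·| = √(250²+1059²) = √1183981 ≈ 1088.1, ∠ = arctan(1059/250) ≈ 76.72°
pole (s+2): 2 + j1059 → |·| = √(2²+1059²) = √1121485 ≈ 1059, ∠ = arctan(1059/2) ≈ 89.89°
pole (s+40): 40 + j1059 → |·| = √(40²+1059²) = √1123081 ≈ 1059.8, ∠ = arctan(1059/40) ≈ 87.84°
∠G = 164.02° − 177.73° = -13.71°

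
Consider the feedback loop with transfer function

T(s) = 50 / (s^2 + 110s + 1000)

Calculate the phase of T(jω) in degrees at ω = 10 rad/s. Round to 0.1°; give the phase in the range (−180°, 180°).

-50.7°

Substitute s = j10:
Numerator: 50 = 50 + j0
Denominator: (j10)^2 + 110(j10) + 1000 = 900 + j1100
|N| = √(50² + 0²) ≈ 50, ∠N ≈ 0.00°
|D| = √(900² + 1100²) ≈ 1421.3, ∠D ≈ 50.71°
∠T = 0.00° − 50.71° = -50.71°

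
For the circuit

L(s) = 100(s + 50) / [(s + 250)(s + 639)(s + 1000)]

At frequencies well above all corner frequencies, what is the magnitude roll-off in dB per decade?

Each pole contributes −20 dB/decade at high frequency; each zero contributes +20 dB/decade.
Net: 1 zero(s) − 3 pole(s) → -40 dB/decade.

-40 dB/decade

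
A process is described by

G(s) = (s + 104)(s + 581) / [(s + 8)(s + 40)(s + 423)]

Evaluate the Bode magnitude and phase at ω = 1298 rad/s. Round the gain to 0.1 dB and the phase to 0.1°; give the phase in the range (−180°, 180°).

-61.9 dB, -98.5°

At s = jω = j1298:
zero (s+104): 104 + j1298 → |·| = √(104²+1298²) = √1695620 ≈ 1302.2, ∠ = arctan(1298/104) ≈ 85.42°
zero (s+581): 581 + j1298 → |·| = √(581²+1298²) = √2022365 ≈ 1422.1, ∠ = arctan(1298/581) ≈ 65.89°
pole (s+8): 8 + j1298 → |·| = √(8²+1298²) = √1684868 ≈ 1298, ∠ = arctan(1298/8) ≈ 89.65°
pole (s+40): 40 + j1298 → |·| = √(40²+1298²) = √1686404 ≈ 1298.6, ∠ = arctan(1298/40) ≈ 88.23°
pole (s+423): 423 + j1298 → |·| = √(423²+1298²) = √1863733 ≈ 1365.2, ∠ = arctan(1298/423) ≈ 71.95°
|G| = 1 · 1.8519e+06 / 2.3012e+09 ≈ 0.00080475
Gain = 20 log₁₀(0.00080475) ≈ -61.89 dB
∠G = 151.31° − 249.83° = -98.52°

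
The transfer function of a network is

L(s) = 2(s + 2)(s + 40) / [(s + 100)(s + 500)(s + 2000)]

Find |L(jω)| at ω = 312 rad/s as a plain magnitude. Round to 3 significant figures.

At s = jω = j312:
zero (s+2): 2 + j312 → |·| = √(2²+312²) = √97348 ≈ 312.01, ∠ = arctan(312/2) ≈ 89.63°
zero (s+40): 40 + j312 → |·| = √(40²+312²) = √98944 ≈ 314.55, ∠ = arctan(312/40) ≈ 82.69°
pole (s+100): 100 + j312 → |·| = √(100²+312²) = √107344 ≈ 327.63, ∠ = arctan(312/100) ≈ 72.23°
pole (s+500): 500 + j312 → |·| = √(500²+312²) = √347344 ≈ 589.36, ∠ = arctan(312/500) ≈ 31.96°
pole (s+2000): 2000 + j312 → |·| = √(2000²+312²) = √4097344 ≈ 2024.2, ∠ = arctan(312/2000) ≈ 8.87°
|L| = 2 · 98143 / 3.9086e+08 ≈ 0.00050219

0.000502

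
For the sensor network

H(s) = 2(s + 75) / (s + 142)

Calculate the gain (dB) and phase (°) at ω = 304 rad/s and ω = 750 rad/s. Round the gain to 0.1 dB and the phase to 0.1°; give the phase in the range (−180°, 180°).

ω = 304: 5.4 dB, 11.2°; ω = 750: 5.9 dB, 5.0°

At s = jω = j304:
zero (s+75): 75 + j304 → |·| = √(75²+304²) = √98041 ≈ 313.11, ∠ = arctan(304/75) ≈ 76.14°
pole (s+142): 142 + j304 → |·| = √(142²+304²) = √112580 ≈ 335.53, ∠ = arctan(304/142) ≈ 64.96°
|H| = 2 · 313.11 / 335.53 ≈ 1.8664
Gain = 20 log₁₀(1.8664) ≈ 5.42 dB
∠H = 76.14° − 64.96° = 11.18°

At s = jω = j750:
zero (s+75): 75 + j750 → |·| = √(75²+750²) = √568125 ≈ 753.74, ∠ = arctan(750/75) ≈ 84.29°
pole (s+142): 142 + j750 → |·| = √(142²+750²) = √582664 ≈ 763.32, ∠ = arctan(750/142) ≈ 79.28°
|H| = 2 · 753.74 / 763.32 ≈ 1.9749
Gain = 20 log₁₀(1.9749) ≈ 5.91 dB
∠H = 84.29° − 79.28° = 5.01°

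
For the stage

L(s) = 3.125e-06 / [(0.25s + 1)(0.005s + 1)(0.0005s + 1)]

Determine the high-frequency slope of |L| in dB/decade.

Each pole contributes −20 dB/decade at high frequency; each zero contributes +20 dB/decade.
Net: 0 zero(s) − 3 pole(s) → -60 dB/decade.

-60 dB/decade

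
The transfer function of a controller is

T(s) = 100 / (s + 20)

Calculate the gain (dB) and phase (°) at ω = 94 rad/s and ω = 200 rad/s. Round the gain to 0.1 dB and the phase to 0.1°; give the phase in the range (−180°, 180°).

ω = 94: 0.3 dB, -78.0°; ω = 200: -6.1 dB, -84.3°

Substitute s = j94:
Numerator: 100 = 100 + j0
Denominator: (j94) + 20 = 20 + j94
|N| = √(100² + 0²) ≈ 100, ∠N ≈ 0.00°
|D| = √(20² + 94²) ≈ 96.104, ∠D ≈ 77.99°
|T| = 100 / 96.104 ≈ 1.0405
Gain = 20 log₁₀(1.0405) ≈ 0.34 dB
∠T = 0.00° − 77.99° = -77.99°

Substitute s = j200:
Numerator: 100 = 100 + j0
Denominator: (j200) + 20 = 20 + j200
|N| = √(100² + 0²) ≈ 100, ∠N ≈ 0.00°
|D| = √(20² + 200²) ≈ 201, ∠D ≈ 84.29°
|T| = 100 / 201 ≈ 0.49751
Gain = 20 log₁₀(0.49751) ≈ -6.06 dB
∠T = 0.00° − 84.29° = -84.29°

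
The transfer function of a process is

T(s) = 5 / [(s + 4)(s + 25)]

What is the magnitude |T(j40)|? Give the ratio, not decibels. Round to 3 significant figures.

At s = jω = j40:
pole (s+4): 4 + j40 → |·| = √(4²+40²) = √1616 ≈ 40.2, ∠ = arctan(40/4) ≈ 84.29°
pole (s+25): 25 + j40 → |·| = √(25²+40²) = √2225 ≈ 47.17, ∠ = arctan(40/25) ≈ 57.99°
|T| = 5 / 1896.2 ≈ 0.0026369

0.00264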